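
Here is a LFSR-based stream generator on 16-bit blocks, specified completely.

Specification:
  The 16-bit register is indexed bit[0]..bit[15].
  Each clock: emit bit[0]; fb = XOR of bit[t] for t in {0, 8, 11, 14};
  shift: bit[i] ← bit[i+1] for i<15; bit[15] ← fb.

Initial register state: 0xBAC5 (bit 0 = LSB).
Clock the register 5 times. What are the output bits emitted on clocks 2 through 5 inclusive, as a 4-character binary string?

reg_0 = 0xBAC5
clock 1: out=1, reg = 0x5D62
clock 2: out=0, reg = 0xAEB1
clock 3: out=1, reg = 0x5758
clock 4: out=0, reg = 0x2BAC
clock 5: out=0, reg = 0x15D6

0100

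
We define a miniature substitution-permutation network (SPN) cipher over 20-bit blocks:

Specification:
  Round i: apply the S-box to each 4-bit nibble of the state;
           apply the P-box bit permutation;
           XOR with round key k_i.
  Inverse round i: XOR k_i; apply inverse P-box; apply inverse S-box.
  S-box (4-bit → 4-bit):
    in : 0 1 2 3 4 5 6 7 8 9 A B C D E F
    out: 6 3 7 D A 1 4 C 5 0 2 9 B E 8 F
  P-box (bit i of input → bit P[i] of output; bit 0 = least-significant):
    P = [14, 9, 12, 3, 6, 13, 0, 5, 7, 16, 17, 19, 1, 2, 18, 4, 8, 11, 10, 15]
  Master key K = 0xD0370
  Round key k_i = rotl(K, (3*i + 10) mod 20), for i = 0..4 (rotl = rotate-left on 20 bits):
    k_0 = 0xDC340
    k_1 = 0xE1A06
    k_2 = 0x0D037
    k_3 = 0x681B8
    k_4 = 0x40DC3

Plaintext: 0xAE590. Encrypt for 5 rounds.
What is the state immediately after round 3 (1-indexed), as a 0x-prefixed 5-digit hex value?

s_0 = plaintext = 0xAE590
s_1 = Round(s_0, k_0) = 0xDD9D0
s_2 = Round(s_1, k_1) = 0xAA433
s_3 = Round(s_2, k_2) = 0x9885A
s_4 = Round(s_3, k_3) = 0x0837A
s_5 = Round(s_4, k_4) = 0xA0360

0x9885A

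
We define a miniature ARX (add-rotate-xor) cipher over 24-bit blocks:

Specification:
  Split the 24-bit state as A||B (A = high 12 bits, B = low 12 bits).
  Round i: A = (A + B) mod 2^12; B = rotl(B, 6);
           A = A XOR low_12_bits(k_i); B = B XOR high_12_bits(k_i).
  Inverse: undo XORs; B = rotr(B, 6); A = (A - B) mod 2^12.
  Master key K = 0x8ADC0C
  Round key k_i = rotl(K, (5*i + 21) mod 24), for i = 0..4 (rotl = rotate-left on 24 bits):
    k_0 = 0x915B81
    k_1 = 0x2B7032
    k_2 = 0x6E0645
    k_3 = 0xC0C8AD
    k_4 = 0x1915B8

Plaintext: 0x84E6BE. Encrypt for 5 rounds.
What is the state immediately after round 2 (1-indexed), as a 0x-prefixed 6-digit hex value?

s_0 = plaintext = 0x84E6BE
s_1 = Round(s_0, k_0) = 0x48D68F
s_2 = Round(s_1, k_1) = 0xB2E16D
s_3 = Round(s_2, k_2) = 0xADEDA5
s_4 = Round(s_3, k_3) = 0x02E57A
s_5 = Round(s_4, k_4) = 0x010F04

0xB2E16D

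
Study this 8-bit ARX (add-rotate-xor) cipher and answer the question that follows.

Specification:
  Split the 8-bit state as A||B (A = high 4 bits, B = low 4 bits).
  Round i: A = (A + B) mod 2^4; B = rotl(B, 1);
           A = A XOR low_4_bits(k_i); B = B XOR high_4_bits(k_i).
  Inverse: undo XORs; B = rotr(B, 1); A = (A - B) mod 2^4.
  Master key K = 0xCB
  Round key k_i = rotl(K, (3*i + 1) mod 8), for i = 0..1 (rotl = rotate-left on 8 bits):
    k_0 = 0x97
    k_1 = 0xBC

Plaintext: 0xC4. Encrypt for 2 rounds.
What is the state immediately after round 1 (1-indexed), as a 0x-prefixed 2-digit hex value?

s_0 = plaintext = 0xC4
s_1 = Round(s_0, k_0) = 0x71
s_2 = Round(s_1, k_1) = 0x49

0x71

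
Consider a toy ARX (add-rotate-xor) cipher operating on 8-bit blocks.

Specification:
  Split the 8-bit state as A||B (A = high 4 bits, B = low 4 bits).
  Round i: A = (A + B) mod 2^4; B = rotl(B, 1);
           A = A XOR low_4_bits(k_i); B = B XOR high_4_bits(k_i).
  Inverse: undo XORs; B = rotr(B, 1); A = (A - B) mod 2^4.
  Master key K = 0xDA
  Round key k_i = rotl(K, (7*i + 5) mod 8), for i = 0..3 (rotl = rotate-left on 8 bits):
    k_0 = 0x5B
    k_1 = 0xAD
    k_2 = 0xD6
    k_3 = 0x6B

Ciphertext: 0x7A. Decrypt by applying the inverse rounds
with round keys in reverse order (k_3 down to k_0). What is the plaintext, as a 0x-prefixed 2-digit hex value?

0x17

s_0 = ciphertext = 0x7A
s_1 = InvRound(s_0, k_3) = 0x66
s_2 = InvRound(s_1, k_2) = 0x3D
s_3 = InvRound(s_2, k_1) = 0x3B
s_4 = InvRound(s_3, k_0) = 0x17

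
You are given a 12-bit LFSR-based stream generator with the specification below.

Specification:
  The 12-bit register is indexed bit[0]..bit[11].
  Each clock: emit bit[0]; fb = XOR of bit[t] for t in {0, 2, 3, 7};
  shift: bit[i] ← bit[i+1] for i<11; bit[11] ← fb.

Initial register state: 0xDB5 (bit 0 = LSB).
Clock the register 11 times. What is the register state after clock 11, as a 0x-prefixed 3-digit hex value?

0x7AB

reg_0 = 0xDB5
clock 1: out=1, reg = 0xEDA
clock 2: out=0, reg = 0x76D
clock 3: out=1, reg = 0xBB6
clock 4: out=0, reg = 0x5DB
clock 5: out=1, reg = 0xAED
clock 6: out=1, reg = 0x576
clock 7: out=0, reg = 0xABB
clock 8: out=1, reg = 0xD5D
clock 9: out=1, reg = 0xEAE
clock 10: out=0, reg = 0xF57
clock 11: out=1, reg = 0x7AB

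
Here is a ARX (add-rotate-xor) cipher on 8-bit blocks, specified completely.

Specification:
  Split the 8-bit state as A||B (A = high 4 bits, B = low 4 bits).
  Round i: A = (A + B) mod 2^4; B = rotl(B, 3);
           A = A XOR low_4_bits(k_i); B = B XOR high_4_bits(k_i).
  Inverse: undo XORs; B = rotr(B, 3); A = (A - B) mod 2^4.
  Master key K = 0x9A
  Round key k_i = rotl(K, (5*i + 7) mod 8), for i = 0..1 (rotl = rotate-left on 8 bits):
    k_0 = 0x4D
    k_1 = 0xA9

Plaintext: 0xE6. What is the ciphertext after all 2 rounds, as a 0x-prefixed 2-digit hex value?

0x91

s_0 = plaintext = 0xE6
s_1 = Round(s_0, k_0) = 0x97
s_2 = Round(s_1, k_1) = 0x91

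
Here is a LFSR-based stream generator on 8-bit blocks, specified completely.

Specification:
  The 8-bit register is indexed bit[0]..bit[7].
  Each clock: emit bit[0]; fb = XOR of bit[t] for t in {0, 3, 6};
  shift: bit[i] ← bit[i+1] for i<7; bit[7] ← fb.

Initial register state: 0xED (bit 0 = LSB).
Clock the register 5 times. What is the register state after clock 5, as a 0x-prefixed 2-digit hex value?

0x7F

reg_0 = 0xED
clock 1: out=1, reg = 0xF6
clock 2: out=0, reg = 0xFB
clock 3: out=1, reg = 0xFD
clock 4: out=1, reg = 0xFE
clock 5: out=0, reg = 0x7F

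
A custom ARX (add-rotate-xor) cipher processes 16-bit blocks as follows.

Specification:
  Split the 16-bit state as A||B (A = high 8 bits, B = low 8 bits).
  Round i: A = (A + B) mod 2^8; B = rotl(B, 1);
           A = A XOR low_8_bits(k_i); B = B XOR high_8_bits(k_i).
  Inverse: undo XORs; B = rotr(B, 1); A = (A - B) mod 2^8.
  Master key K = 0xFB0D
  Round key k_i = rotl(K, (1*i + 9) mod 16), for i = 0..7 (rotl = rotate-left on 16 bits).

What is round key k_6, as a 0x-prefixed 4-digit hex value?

K = 0xFB0D
k_0 = rotl(K, (1*0+9) mod 16) = rotl(K, 9) = 0x1BF6
k_1 = rotl(K, (1*1+9) mod 16) = rotl(K, 10) = 0x37EC
k_2 = rotl(K, (1*2+9) mod 16) = rotl(K, 11) = 0x6FD8
k_3 = rotl(K, (1*3+9) mod 16) = rotl(K, 12) = 0xDFB0
k_4 = rotl(K, (1*4+9) mod 16) = rotl(K, 13) = 0xBF61
k_5 = rotl(K, (1*5+9) mod 16) = rotl(K, 14) = 0x7EC3
k_6 = rotl(K, (1*6+9) mod 16) = rotl(K, 15) = 0xFD86

0xFD86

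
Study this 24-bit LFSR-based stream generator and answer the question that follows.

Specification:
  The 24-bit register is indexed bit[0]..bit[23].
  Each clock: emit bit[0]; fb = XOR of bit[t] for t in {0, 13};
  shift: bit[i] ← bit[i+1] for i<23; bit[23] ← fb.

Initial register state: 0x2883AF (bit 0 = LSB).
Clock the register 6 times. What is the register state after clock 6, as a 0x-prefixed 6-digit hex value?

reg_0 = 0x2883AF
clock 1: out=1, reg = 0x9441D7
clock 2: out=1, reg = 0xCA20EB
clock 3: out=1, reg = 0x651075
clock 4: out=1, reg = 0xB2883A
clock 5: out=0, reg = 0x59441D
clock 6: out=1, reg = 0xACA20E

0xACA20E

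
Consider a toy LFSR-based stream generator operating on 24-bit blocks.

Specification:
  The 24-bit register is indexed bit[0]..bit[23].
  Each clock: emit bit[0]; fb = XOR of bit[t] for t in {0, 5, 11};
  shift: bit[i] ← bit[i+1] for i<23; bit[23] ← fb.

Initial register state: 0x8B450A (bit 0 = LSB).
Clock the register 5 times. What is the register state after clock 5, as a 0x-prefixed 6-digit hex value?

reg_0 = 0x8B450A
clock 1: out=0, reg = 0x45A285
clock 2: out=1, reg = 0xA2D142
clock 3: out=0, reg = 0x5168A1
clock 4: out=1, reg = 0xA8B450
clock 5: out=0, reg = 0x545A28

0x545A28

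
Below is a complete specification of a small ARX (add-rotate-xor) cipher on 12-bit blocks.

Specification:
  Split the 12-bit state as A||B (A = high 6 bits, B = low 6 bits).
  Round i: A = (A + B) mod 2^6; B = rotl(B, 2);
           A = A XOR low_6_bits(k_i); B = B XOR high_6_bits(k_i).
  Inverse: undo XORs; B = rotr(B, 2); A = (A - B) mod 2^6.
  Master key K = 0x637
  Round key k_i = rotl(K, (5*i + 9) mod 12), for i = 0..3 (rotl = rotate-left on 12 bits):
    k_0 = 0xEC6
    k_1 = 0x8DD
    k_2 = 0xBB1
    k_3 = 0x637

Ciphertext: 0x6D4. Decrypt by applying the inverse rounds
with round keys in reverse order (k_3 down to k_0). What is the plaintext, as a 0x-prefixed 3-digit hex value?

0xDDD

s_0 = ciphertext = 0x6D4
s_1 = InvRound(s_0, k_3) = 0xA43
s_2 = InvRound(s_1, k_2) = 0xF5B
s_3 = InvRound(s_2, k_1) = 0x48E
s_4 = InvRound(s_3, k_0) = 0xDDD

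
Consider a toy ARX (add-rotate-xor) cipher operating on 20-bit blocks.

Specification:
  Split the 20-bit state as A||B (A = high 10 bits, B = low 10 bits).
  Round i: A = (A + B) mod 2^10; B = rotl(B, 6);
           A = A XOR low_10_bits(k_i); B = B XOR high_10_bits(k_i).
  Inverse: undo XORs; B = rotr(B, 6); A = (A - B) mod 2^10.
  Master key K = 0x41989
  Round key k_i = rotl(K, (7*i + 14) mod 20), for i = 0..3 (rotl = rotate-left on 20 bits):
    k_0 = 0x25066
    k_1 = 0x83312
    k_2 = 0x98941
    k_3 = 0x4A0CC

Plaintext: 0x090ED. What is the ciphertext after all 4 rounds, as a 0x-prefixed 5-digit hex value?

0x44B4A

s_0 = plaintext = 0x090ED
s_1 = Round(s_0, k_0) = 0x5DFDA
s_2 = Round(s_1, k_1) = 0x90CB1
s_3 = Round(s_2, k_2) = 0xED629
s_4 = Round(s_3, k_3) = 0x44B4A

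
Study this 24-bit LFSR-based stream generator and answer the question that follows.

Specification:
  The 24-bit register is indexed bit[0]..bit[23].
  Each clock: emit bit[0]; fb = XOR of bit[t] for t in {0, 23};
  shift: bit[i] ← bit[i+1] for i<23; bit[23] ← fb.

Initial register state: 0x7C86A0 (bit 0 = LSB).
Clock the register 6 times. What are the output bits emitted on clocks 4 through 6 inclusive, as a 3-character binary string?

reg_0 = 0x7C86A0
clock 1: out=0, reg = 0x3E4350
clock 2: out=0, reg = 0x1F21A8
clock 3: out=0, reg = 0x0F90D4
clock 4: out=0, reg = 0x07C86A
clock 5: out=0, reg = 0x03E435
clock 6: out=1, reg = 0x81F21A

001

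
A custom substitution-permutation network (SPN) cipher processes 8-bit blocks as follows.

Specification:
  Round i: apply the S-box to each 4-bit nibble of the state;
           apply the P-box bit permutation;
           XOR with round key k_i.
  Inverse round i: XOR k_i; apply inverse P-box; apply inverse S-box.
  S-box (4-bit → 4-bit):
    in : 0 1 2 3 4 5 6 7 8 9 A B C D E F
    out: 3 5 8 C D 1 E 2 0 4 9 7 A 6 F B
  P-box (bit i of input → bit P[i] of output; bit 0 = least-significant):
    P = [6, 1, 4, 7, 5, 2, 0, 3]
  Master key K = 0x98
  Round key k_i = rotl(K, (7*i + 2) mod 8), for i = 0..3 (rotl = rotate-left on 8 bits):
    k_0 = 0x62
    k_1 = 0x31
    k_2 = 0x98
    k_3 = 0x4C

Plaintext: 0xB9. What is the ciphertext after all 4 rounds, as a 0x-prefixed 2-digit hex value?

s_0 = plaintext = 0xB9
s_1 = Round(s_0, k_0) = 0x57
s_2 = Round(s_1, k_1) = 0x13
s_3 = Round(s_2, k_2) = 0x29
s_4 = Round(s_3, k_3) = 0x54

0x54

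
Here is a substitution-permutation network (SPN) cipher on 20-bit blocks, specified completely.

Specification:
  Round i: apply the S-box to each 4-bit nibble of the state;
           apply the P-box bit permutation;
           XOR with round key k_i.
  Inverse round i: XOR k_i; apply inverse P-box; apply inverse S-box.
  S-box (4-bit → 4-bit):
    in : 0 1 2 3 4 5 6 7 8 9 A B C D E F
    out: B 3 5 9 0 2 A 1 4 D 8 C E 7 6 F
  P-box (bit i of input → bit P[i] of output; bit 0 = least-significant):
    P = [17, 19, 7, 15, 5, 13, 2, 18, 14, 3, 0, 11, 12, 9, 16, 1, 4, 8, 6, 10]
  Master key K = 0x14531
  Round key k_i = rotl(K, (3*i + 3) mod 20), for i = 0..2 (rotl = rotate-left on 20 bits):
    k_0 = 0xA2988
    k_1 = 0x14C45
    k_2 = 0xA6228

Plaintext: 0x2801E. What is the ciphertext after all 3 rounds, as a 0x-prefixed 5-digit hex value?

0x166C9

s_0 = plaintext = 0x2801E
s_1 = Round(s_0, k_0) = 0x34170
s_2 = Round(s_1, k_1) = 0xB887D
s_3 = Round(s_2, k_2) = 0x166C9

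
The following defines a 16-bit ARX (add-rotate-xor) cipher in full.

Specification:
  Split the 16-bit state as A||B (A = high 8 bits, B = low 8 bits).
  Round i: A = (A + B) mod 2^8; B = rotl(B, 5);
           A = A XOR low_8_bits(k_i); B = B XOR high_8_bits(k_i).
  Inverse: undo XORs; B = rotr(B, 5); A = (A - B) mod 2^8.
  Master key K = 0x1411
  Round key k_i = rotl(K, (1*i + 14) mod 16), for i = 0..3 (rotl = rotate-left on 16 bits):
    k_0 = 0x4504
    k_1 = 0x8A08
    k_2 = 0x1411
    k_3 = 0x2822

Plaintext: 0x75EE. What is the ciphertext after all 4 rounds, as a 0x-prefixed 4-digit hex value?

s_0 = plaintext = 0x75EE
s_1 = Round(s_0, k_0) = 0x6798
s_2 = Round(s_1, k_1) = 0xF799
s_3 = Round(s_2, k_2) = 0x8127
s_4 = Round(s_3, k_3) = 0x8ACC

0x8ACC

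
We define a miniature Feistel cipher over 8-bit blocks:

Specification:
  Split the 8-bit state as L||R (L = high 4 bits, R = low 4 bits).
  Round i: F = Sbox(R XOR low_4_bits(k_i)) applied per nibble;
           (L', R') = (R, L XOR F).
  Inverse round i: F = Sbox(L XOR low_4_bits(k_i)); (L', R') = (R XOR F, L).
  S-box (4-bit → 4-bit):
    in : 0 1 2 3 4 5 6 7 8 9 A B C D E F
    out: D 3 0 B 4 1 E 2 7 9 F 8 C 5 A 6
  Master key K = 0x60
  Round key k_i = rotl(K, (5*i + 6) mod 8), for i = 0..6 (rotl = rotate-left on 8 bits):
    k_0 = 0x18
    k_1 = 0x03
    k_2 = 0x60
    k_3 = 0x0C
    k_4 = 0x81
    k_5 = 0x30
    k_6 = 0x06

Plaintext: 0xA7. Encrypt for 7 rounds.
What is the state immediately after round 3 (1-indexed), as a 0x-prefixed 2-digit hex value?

s_0 = plaintext = 0xA7
s_1 = Round(s_0, k_0) = 0x7C
s_2 = Round(s_1, k_1) = 0xC1
s_3 = Round(s_2, k_2) = 0x1F
s_4 = Round(s_3, k_3) = 0xFA
s_5 = Round(s_4, k_4) = 0xA7
s_6 = Round(s_5, k_5) = 0x78
s_7 = Round(s_6, k_6) = 0x8D

0x1F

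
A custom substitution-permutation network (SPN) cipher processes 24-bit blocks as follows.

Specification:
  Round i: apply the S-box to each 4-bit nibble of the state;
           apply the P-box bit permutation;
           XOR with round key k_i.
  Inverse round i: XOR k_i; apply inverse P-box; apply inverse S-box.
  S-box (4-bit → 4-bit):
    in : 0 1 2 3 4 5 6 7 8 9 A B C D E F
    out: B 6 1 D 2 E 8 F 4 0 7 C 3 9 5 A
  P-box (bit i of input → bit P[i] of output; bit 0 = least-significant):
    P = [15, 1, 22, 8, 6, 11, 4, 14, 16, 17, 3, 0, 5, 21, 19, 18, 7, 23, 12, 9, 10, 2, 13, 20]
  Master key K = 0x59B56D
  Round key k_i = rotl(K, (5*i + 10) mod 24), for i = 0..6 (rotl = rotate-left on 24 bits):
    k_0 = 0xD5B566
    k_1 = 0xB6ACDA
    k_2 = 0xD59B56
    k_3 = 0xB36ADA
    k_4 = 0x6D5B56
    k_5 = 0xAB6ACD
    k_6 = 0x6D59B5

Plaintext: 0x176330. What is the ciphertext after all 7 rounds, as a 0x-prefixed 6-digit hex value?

s_0 = plaintext = 0x176330
s_1 = Round(s_0, k_0) = 0x5046B9
s_2 = Round(s_1, k_1) = 0x06CE4F
s_3 = Round(s_2, k_2) = 0xE49478
s_4 = Round(s_3, k_3) = 0x71068A
s_5 = Round(s_4, k_4) = 0x99EF61
s_6 = Round(s_5, k_5) = 0xE12AEE
s_7 = Round(s_6, k_6) = 0xAEEDCD

0xAEEDCD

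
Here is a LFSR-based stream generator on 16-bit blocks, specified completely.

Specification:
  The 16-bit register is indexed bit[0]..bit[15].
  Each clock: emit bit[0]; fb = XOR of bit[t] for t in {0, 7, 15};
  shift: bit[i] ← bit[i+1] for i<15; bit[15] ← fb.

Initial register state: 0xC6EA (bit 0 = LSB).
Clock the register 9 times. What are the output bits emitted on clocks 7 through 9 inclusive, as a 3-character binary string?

110

reg_0 = 0xC6EA
clock 1: out=0, reg = 0x6375
clock 2: out=1, reg = 0xB1BA
clock 3: out=0, reg = 0x58DD
clock 4: out=1, reg = 0x2C6E
clock 5: out=0, reg = 0x1637
clock 6: out=1, reg = 0x8B1B
clock 7: out=1, reg = 0x458D
clock 8: out=1, reg = 0x22C6
clock 9: out=0, reg = 0x9163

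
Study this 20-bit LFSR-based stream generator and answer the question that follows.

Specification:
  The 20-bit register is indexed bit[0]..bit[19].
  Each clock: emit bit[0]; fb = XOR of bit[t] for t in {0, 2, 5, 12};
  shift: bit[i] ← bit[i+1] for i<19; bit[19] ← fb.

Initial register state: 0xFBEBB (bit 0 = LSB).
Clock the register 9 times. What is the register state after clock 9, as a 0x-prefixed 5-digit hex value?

reg_0 = 0xFBEBB
clock 1: out=1, reg = 0xFDF5D
clock 2: out=1, reg = 0xFEFAE
clock 3: out=0, reg = 0x7F7D7
clock 4: out=1, reg = 0xBFBEB
clock 5: out=1, reg = 0xDFDF5
clock 6: out=1, reg = 0x6FEFA
clock 7: out=0, reg = 0x37F7D
clock 8: out=1, reg = 0x1BFBE
clock 9: out=0, reg = 0x8DFDF

0x8DFDF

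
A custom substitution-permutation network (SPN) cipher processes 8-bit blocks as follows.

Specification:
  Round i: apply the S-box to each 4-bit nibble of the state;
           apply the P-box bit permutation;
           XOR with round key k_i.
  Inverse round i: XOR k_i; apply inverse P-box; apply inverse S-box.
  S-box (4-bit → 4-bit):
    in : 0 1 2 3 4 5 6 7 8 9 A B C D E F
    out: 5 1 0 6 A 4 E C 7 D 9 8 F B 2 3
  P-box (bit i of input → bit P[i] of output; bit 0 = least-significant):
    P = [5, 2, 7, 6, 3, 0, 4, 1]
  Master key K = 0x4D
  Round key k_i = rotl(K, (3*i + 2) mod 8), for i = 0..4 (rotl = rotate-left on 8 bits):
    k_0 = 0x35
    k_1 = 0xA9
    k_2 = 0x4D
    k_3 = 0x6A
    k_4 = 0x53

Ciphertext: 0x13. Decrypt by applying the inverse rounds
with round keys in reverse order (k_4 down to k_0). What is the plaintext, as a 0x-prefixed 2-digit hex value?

s_0 = ciphertext = 0x13
s_1 = InvRound(s_0, k_4) = 0x2B
s_2 = InvRound(s_1, k_3) = 0xEB
s_3 = InvRound(s_2, k_2) = 0xB8
s_4 = InvRound(s_3, k_1) = 0x32
s_5 = InvRound(s_4, k_0) = 0x4E

0x4E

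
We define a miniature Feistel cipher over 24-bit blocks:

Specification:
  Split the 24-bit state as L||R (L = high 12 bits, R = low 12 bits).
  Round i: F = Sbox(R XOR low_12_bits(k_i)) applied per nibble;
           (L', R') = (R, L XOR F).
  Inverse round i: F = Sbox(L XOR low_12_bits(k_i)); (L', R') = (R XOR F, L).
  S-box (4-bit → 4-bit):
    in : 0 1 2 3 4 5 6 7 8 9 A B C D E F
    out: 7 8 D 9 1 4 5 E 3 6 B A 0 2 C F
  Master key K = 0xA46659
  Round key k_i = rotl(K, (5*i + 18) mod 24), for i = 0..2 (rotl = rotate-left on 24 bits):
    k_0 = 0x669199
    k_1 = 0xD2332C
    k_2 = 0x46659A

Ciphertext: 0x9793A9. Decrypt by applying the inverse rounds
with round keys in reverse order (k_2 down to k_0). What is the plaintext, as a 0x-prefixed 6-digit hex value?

0xC97E69

s_0 = ciphertext = 0x9793A9
s_1 = InvRound(s_0, k_2) = 0x360979
s_2 = InvRound(s_1, k_1) = 0xE69360
s_3 = InvRound(s_2, k_0) = 0xC97E69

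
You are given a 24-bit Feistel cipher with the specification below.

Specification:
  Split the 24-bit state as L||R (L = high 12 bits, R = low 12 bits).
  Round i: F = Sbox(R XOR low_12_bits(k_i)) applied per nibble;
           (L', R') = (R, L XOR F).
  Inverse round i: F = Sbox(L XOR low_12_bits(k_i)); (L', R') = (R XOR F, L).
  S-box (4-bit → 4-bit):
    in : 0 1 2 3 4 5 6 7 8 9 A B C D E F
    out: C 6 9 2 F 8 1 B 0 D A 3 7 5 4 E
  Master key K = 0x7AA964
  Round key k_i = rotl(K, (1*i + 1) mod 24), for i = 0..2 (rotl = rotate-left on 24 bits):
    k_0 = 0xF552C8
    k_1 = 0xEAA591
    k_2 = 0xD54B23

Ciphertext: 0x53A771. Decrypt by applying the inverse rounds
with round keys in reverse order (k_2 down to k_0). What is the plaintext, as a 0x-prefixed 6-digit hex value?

s_0 = ciphertext = 0x53A771
s_1 = InvRound(s_0, k_2) = 0x31C53A
s_2 = InvRound(s_1, k_1) = 0x43F31C
s_3 = InvRound(s_2, k_0) = 0x2F743F

0x2F743F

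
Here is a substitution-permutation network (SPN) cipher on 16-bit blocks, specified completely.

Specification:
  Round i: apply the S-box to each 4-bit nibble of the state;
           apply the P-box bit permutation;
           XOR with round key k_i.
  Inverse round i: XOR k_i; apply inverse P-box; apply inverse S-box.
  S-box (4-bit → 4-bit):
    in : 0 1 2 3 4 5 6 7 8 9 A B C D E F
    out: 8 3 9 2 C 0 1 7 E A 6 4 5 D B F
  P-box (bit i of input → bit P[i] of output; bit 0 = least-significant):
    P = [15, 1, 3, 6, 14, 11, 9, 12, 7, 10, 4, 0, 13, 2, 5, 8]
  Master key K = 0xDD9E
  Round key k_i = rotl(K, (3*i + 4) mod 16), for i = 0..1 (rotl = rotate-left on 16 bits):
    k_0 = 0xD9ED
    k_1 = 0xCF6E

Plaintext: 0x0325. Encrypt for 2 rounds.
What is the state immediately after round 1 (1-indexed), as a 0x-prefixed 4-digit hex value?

0x8CED

s_0 = plaintext = 0x0325
s_1 = Round(s_0, k_0) = 0x8CED
s_2 = Round(s_1, k_1) = 0x1692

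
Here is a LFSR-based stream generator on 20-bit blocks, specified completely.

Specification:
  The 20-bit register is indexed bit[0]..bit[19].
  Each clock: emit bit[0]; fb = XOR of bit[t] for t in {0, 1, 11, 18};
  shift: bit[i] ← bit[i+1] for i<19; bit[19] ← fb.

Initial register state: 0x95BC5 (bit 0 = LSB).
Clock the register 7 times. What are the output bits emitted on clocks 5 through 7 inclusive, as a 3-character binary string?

reg_0 = 0x95BC5
clock 1: out=1, reg = 0x4ADE2
clock 2: out=0, reg = 0xA56F1
clock 3: out=1, reg = 0xD2B78
clock 4: out=0, reg = 0x695BC
clock 5: out=0, reg = 0xB4ADE
clock 6: out=0, reg = 0x5A56F
clock 7: out=1, reg = 0xAD2B7

001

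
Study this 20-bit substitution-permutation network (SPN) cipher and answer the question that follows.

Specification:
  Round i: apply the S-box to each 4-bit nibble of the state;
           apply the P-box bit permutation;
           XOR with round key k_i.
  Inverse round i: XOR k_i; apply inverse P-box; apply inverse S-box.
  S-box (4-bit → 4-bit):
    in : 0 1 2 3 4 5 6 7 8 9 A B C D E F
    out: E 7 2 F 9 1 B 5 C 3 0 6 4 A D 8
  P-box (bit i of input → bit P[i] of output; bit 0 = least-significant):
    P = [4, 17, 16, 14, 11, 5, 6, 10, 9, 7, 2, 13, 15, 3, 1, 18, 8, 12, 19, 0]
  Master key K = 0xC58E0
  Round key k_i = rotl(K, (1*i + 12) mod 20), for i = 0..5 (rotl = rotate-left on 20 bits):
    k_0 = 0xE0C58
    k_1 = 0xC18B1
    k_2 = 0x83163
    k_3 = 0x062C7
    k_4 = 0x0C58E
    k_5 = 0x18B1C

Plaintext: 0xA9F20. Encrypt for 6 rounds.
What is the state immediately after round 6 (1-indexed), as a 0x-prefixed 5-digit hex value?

0x54AFE

s_0 = plaintext = 0xA9F20
s_1 = Round(s_0, k_0) = 0xDEC70
s_2 = Round(s_1, k_1) = 0xBC0F6
s_3 = Round(s_2, k_2) = 0x245F5
s_4 = Round(s_3, k_3) = 0x4F4D7
s_5 = Round(s_4, k_4) = 0x5E2BF
s_6 = Round(s_5, k_5) = 0x54AFE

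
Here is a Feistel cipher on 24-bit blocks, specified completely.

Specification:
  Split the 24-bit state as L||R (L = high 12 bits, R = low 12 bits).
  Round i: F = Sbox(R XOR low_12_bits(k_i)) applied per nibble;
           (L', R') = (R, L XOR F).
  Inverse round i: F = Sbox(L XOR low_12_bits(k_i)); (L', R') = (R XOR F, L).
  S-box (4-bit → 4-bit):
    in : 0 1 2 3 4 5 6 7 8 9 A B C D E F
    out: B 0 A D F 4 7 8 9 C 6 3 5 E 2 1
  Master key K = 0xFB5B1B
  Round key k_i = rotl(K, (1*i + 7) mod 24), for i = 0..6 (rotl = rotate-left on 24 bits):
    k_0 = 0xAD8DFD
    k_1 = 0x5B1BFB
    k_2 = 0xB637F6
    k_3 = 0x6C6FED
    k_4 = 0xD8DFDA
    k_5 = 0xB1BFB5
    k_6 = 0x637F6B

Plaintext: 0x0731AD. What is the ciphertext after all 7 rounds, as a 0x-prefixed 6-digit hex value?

s_0 = plaintext = 0x0731AD
s_1 = Round(s_0, k_0) = 0x1AD538
s_2 = Round(s_1, k_1) = 0x5383F0
s_3 = Round(s_2, k_2) = 0x3F0A8F
s_4 = Round(s_3, k_3) = 0xA8F78A
s_5 = Round(s_4, k_4) = 0x78A3C4
s_6 = Round(s_5, k_5) = 0x3C420A
s_7 = Round(s_6, k_6) = 0x20ADB4

0x20ADB4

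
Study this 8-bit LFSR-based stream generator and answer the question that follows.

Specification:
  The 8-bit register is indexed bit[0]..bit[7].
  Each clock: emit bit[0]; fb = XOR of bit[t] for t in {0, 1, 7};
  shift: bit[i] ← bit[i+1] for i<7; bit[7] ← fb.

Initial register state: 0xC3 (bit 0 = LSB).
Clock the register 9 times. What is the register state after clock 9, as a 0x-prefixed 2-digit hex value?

0x70

reg_0 = 0xC3
clock 1: out=1, reg = 0xE1
clock 2: out=1, reg = 0x70
clock 3: out=0, reg = 0x38
clock 4: out=0, reg = 0x1C
clock 5: out=0, reg = 0x0E
clock 6: out=0, reg = 0x87
clock 7: out=1, reg = 0xC3
clock 8: out=1, reg = 0xE1
clock 9: out=1, reg = 0x70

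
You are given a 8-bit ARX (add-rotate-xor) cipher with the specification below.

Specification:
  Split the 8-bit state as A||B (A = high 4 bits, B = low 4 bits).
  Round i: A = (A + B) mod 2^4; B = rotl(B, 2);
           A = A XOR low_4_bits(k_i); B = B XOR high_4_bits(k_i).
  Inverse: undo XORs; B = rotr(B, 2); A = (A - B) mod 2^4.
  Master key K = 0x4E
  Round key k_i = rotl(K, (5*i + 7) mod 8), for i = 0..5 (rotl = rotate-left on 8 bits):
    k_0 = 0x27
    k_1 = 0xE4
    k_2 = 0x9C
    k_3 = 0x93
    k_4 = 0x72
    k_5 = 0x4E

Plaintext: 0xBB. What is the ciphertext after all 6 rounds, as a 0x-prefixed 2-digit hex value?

0x0B

s_0 = plaintext = 0xBB
s_1 = Round(s_0, k_0) = 0x1C
s_2 = Round(s_1, k_1) = 0x9D
s_3 = Round(s_2, k_2) = 0xAE
s_4 = Round(s_3, k_3) = 0xB2
s_5 = Round(s_4, k_4) = 0xFF
s_6 = Round(s_5, k_5) = 0x0B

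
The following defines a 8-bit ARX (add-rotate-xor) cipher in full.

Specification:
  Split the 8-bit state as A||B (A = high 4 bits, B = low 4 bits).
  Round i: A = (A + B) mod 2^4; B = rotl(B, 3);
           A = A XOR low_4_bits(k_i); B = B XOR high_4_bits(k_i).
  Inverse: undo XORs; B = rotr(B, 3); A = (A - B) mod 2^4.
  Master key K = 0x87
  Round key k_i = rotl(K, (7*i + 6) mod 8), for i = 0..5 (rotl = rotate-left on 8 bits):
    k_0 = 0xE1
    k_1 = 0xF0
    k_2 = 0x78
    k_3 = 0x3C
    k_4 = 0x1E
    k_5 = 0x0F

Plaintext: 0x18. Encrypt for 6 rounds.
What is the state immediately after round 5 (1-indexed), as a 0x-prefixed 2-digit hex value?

0x20

s_0 = plaintext = 0x18
s_1 = Round(s_0, k_0) = 0x8A
s_2 = Round(s_1, k_1) = 0x2A
s_3 = Round(s_2, k_2) = 0x42
s_4 = Round(s_3, k_3) = 0xA2
s_5 = Round(s_4, k_4) = 0x20
s_6 = Round(s_5, k_5) = 0xD0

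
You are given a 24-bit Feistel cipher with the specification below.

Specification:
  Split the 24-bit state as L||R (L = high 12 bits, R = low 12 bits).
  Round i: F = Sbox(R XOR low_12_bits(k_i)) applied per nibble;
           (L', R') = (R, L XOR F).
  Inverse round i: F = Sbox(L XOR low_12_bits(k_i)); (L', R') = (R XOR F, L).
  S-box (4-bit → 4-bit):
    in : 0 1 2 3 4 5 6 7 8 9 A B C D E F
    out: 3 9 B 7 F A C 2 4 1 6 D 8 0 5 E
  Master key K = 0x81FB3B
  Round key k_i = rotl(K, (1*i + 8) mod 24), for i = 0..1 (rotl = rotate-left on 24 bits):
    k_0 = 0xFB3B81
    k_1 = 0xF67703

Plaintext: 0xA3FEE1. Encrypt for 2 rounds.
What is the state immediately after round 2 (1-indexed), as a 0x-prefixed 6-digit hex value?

s_0 = plaintext = 0xA3FEE1
s_1 = Round(s_0, k_0) = 0xEE10FC
s_2 = Round(s_1, k_1) = 0x0FCC0F

0x0FCC0F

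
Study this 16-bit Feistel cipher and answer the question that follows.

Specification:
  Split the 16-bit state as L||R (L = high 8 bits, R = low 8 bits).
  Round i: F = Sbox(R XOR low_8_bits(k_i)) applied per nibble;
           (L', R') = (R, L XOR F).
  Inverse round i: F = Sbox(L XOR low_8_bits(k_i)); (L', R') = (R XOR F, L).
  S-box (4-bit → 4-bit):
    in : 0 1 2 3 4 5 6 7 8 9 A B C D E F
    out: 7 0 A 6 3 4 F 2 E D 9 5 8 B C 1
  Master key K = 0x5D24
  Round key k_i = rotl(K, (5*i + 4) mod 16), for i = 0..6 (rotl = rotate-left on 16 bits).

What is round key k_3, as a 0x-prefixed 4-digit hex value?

0xE922

K = 0x5D24
k_0 = rotl(K, (5*0+4) mod 16) = rotl(K, 4) = 0xD245
k_1 = rotl(K, (5*1+4) mod 16) = rotl(K, 9) = 0x48BA
k_2 = rotl(K, (5*2+4) mod 16) = rotl(K, 14) = 0x1749
k_3 = rotl(K, (5*3+4) mod 16) = rotl(K, 3) = 0xE922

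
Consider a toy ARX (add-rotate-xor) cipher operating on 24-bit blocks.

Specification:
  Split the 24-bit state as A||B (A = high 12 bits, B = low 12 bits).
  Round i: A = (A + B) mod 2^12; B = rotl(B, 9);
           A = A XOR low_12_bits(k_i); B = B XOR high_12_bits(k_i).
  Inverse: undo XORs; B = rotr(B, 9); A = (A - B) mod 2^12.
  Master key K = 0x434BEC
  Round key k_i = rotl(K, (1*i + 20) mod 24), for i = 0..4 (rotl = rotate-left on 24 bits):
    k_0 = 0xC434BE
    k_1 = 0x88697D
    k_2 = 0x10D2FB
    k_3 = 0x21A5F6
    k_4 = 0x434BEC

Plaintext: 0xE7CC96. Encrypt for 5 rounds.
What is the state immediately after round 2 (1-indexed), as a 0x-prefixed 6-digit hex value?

0x800ABC

s_0 = plaintext = 0xE7CC96
s_1 = Round(s_0, k_0) = 0xFAC1D1
s_2 = Round(s_1, k_1) = 0x800ABC
s_3 = Round(s_2, k_2) = 0x04785A
s_4 = Round(s_3, k_3) = 0xD57711
s_5 = Round(s_4, k_4) = 0xF846D6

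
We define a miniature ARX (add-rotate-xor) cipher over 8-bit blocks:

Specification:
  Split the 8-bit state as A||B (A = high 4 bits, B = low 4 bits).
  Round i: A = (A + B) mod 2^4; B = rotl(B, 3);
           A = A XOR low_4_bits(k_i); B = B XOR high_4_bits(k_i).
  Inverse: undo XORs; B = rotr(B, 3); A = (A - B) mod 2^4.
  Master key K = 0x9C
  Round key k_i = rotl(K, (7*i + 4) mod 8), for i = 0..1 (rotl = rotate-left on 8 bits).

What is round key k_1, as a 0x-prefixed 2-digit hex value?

K = 0x9C
k_0 = rotl(K, (7*0+4) mod 8) = rotl(K, 4) = 0xC9
k_1 = rotl(K, (7*1+4) mod 8) = rotl(K, 3) = 0xE4

0xE4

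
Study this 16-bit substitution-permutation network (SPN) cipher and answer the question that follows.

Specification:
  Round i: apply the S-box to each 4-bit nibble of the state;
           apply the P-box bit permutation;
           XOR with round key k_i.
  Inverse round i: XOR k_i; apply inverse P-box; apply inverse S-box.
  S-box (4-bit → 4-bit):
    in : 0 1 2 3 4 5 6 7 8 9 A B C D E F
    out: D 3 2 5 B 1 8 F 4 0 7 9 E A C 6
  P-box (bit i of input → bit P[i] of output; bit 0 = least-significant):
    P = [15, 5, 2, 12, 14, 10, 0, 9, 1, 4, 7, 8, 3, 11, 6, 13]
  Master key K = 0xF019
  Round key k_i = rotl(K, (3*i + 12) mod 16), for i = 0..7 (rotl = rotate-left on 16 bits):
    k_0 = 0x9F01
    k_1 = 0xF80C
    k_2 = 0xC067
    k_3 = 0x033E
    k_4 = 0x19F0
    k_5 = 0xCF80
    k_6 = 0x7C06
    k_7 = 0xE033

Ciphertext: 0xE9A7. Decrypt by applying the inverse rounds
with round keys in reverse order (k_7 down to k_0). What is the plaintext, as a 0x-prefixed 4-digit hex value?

s_0 = ciphertext = 0xE9A7
s_1 = InvRound(s_0, k_7) = 0x2C98
s_2 = InvRound(s_1, k_6) = 0x5A5E
s_3 = InvRound(s_2, k_5) = 0x3720
s_4 = InvRound(s_3, k_4) = 0xCFD9
s_5 = InvRound(s_4, k_3) = 0xF3AA
s_6 = InvRound(s_5, k_2) = 0x0EEE
s_7 = InvRound(s_6, k_1) = 0xE344
s_8 = InvRound(s_7, k_0) = 0xC9AE

0xC9AE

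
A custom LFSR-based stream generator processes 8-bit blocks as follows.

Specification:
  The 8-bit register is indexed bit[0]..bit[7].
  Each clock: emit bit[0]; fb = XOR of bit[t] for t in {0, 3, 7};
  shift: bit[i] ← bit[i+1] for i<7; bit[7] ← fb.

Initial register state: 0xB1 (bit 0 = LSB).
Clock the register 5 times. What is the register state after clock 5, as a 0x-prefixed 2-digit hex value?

0x15

reg_0 = 0xB1
clock 1: out=1, reg = 0x58
clock 2: out=0, reg = 0xAC
clock 3: out=0, reg = 0x56
clock 4: out=0, reg = 0x2B
clock 5: out=1, reg = 0x15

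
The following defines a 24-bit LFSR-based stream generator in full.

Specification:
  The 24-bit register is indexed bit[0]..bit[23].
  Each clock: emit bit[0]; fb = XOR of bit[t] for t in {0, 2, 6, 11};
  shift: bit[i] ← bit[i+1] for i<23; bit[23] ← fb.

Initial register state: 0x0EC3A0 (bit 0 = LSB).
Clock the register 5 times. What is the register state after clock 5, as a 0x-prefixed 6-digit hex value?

reg_0 = 0x0EC3A0
clock 1: out=0, reg = 0x0761D0
clock 2: out=0, reg = 0x83B0E8
clock 3: out=0, reg = 0xC1D874
clock 4: out=0, reg = 0xE0EC3A
clock 5: out=0, reg = 0xF0761D

0xF0761D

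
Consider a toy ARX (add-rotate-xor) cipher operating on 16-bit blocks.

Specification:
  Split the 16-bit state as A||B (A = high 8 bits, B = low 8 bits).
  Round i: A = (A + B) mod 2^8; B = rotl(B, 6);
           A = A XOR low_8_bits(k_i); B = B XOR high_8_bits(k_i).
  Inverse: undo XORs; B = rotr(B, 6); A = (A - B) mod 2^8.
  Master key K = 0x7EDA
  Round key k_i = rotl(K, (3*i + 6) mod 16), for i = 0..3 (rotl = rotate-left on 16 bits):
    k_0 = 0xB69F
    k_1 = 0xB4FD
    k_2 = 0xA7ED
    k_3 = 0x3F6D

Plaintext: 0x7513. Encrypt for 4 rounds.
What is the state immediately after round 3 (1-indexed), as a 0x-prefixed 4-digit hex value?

0x71AD

s_0 = plaintext = 0x7513
s_1 = Round(s_0, k_0) = 0x1772
s_2 = Round(s_1, k_1) = 0x7428
s_3 = Round(s_2, k_2) = 0x71AD
s_4 = Round(s_3, k_3) = 0x7354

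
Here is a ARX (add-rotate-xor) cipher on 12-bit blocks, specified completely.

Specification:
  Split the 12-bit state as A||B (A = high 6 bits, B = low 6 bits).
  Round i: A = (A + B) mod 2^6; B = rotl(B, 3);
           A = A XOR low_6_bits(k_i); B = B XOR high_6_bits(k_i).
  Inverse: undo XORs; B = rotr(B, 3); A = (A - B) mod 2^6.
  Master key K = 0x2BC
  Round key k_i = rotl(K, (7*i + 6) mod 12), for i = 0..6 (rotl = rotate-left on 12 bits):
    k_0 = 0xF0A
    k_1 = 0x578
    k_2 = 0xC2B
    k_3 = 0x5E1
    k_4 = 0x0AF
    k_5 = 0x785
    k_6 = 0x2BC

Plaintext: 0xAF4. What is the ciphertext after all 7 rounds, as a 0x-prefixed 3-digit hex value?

0xA41

s_0 = plaintext = 0xAF4
s_1 = Round(s_0, k_0) = 0x55A
s_2 = Round(s_1, k_1) = 0x5C6
s_3 = Round(s_2, k_2) = 0xD80
s_4 = Round(s_3, k_3) = 0x5D7
s_5 = Round(s_4, k_4) = 0x078
s_6 = Round(s_5, k_5) = 0xF19
s_7 = Round(s_6, k_6) = 0xA41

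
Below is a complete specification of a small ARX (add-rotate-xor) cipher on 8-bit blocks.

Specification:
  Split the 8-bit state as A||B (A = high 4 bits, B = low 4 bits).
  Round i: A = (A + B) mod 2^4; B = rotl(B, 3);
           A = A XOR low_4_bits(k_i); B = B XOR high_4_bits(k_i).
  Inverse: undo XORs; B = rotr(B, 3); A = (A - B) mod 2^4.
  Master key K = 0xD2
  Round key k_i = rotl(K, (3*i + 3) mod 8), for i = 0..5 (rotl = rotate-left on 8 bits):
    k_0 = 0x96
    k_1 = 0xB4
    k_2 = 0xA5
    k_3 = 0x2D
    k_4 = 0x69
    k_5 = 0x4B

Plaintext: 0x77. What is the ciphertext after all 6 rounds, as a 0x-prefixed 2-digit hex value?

s_0 = plaintext = 0x77
s_1 = Round(s_0, k_0) = 0x82
s_2 = Round(s_1, k_1) = 0xEA
s_3 = Round(s_2, k_2) = 0xDF
s_4 = Round(s_3, k_3) = 0x1D
s_5 = Round(s_4, k_4) = 0x78
s_6 = Round(s_5, k_5) = 0x40

0x40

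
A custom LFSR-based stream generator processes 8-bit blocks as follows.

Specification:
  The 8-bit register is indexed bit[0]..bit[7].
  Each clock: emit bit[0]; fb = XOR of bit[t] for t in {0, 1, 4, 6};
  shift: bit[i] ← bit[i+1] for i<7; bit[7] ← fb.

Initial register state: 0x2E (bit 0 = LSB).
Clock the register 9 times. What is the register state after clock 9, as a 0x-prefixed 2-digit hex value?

reg_0 = 0x2E
clock 1: out=0, reg = 0x97
clock 2: out=1, reg = 0xCB
clock 3: out=1, reg = 0xE5
clock 4: out=1, reg = 0x72
clock 5: out=0, reg = 0xB9
clock 6: out=1, reg = 0x5C
clock 7: out=0, reg = 0x2E
clock 8: out=0, reg = 0x97
clock 9: out=1, reg = 0xCB

0xCB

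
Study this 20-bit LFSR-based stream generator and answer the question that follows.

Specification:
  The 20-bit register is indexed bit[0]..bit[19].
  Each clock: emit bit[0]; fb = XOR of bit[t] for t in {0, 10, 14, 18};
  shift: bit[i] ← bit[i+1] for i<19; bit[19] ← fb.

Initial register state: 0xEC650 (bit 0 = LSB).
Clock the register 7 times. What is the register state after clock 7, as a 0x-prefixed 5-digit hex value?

0x5BD8C

reg_0 = 0xEC650
clock 1: out=0, reg = 0xF6328
clock 2: out=0, reg = 0x7B194
clock 3: out=0, reg = 0xBD8CA
clock 4: out=0, reg = 0xDEC65
clock 5: out=1, reg = 0x6F632
clock 6: out=0, reg = 0xB7B19
clock 7: out=1, reg = 0x5BD8C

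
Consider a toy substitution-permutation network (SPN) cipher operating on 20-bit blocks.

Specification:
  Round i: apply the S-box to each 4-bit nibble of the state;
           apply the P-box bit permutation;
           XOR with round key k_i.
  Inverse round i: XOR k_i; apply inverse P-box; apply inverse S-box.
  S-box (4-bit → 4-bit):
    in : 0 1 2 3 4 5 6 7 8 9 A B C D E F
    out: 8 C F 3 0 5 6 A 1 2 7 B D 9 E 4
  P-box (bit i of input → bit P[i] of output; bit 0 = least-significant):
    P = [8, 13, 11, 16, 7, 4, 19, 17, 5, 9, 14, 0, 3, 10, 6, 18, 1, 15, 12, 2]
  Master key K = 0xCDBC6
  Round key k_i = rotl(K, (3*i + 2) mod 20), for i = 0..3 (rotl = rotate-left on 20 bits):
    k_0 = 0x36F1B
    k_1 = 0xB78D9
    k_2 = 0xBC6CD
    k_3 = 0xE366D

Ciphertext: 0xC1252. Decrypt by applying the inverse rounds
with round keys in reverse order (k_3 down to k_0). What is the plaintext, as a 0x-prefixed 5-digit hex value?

0x12F7A

s_0 = ciphertext = 0xC1252
s_1 = InvRound(s_0, k_3) = 0xD3D79
s_2 = InvRound(s_1, k_2) = 0xE0ABA
s_3 = InvRound(s_2, k_1) = 0x51247
s_4 = InvRound(s_3, k_0) = 0x12F7A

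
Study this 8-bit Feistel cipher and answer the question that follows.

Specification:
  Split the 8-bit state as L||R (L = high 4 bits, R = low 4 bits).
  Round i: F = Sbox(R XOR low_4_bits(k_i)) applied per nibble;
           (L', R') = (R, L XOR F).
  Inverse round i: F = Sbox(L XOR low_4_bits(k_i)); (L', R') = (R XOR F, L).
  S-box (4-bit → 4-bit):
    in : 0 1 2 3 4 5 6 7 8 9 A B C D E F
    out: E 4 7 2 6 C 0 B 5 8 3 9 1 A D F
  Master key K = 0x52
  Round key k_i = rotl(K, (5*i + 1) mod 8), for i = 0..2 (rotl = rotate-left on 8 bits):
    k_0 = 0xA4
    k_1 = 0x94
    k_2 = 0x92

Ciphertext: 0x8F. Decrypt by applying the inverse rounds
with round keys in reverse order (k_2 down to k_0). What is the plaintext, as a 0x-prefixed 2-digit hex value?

0x4D

s_0 = ciphertext = 0x8F
s_1 = InvRound(s_0, k_2) = 0xC8
s_2 = InvRound(s_1, k_1) = 0xDC
s_3 = InvRound(s_2, k_0) = 0x4D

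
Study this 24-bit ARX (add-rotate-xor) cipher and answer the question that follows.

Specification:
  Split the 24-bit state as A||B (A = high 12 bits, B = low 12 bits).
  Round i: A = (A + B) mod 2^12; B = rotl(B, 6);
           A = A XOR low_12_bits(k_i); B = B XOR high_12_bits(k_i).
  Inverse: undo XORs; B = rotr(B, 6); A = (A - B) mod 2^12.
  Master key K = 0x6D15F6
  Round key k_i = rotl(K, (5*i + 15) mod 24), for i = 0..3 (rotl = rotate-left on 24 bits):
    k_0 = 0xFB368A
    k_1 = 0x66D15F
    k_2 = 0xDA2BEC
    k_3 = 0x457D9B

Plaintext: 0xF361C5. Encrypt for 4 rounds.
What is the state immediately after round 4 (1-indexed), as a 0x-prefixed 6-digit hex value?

0x1107B7

s_0 = plaintext = 0xF361C5
s_1 = Round(s_0, k_0) = 0x671EF4
s_2 = Round(s_1, k_1) = 0x43AB56
s_3 = Round(s_2, k_2) = 0x47C80F
s_4 = Round(s_3, k_3) = 0x1107B7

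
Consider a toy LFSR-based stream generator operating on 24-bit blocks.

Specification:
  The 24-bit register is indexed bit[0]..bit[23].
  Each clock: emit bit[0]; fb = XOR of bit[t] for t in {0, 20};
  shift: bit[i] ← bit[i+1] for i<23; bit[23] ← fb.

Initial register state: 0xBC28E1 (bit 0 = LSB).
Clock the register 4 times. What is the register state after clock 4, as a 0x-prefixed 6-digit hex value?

reg_0 = 0xBC28E1
clock 1: out=1, reg = 0x5E1470
clock 2: out=0, reg = 0xAF0A38
clock 3: out=0, reg = 0x57851C
clock 4: out=0, reg = 0xABC28E

0xABC28E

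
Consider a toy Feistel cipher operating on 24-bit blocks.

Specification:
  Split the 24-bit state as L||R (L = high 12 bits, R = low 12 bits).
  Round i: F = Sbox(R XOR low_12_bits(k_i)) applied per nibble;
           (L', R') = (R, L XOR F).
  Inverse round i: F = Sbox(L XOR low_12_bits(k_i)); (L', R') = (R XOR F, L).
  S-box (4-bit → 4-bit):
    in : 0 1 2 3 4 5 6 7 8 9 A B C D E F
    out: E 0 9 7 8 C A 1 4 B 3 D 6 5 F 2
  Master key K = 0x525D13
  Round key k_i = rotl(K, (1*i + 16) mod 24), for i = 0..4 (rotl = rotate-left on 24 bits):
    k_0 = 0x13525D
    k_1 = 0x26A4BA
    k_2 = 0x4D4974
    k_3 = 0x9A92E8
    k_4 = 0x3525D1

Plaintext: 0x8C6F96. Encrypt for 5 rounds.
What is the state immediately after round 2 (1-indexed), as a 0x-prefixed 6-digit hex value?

0xDAB496

s_0 = plaintext = 0x8C6F96
s_1 = Round(s_0, k_0) = 0xF96DAB
s_2 = Round(s_1, k_1) = 0xDAB496
s_3 = Round(s_2, k_2) = 0x496852
s_4 = Round(s_3, k_3) = 0x852745
s_5 = Round(s_4, k_4) = 0x7451EA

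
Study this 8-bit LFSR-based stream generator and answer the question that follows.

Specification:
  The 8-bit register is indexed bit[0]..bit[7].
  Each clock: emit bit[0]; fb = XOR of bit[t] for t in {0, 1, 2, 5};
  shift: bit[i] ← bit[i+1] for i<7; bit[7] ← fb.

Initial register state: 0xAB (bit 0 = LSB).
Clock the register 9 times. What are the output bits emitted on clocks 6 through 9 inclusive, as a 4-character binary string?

1011

reg_0 = 0xAB
clock 1: out=1, reg = 0xD5
clock 2: out=1, reg = 0x6A
clock 3: out=0, reg = 0x35
clock 4: out=1, reg = 0x9A
clock 5: out=0, reg = 0xCD
clock 6: out=1, reg = 0x66
clock 7: out=0, reg = 0xB3
clock 8: out=1, reg = 0xD9
clock 9: out=1, reg = 0xEC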